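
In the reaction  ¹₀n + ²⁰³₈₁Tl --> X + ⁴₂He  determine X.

Conserve mass number: 1 + 203 = A + 4, so A = 200.
Conserve atomic number: 0 + 81 = Z + 2, so Z = 79.
Z = 79 is gold, so the species is ²⁰⁰₇₉Au.

Au-200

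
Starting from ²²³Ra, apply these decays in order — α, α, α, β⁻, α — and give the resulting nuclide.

Start: (A, Z) = (223, 88).
After α: (219, 86).
After α: (215, 84).
After α: (211, 82).
After β⁻: (211, 83).
After α: (207, 81).
Z = 81 is thallium.

Tl-207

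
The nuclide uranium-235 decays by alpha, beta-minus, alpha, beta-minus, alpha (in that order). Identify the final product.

Start: (A, Z) = (235, 92).
After α: (231, 90).
After β⁻: (231, 91).
After α: (227, 89).
After β⁻: (227, 90).
After α: (223, 88).
Z = 88 is radium.

Ra-223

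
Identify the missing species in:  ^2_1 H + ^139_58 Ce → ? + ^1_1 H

Ce-140

Conserve mass number: 2 + 139 = A + 1, so A = 140.
Conserve atomic number: 1 + 58 = Z + 1, so Z = 58.
Z = 58 is cerium, so the species is ^140_58 Ce.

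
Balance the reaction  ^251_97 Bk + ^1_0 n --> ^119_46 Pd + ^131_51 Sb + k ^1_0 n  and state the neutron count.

2

Conserve mass number: 252 = 119 + 131 + k, so k = 252 − 250 = 2.
Check atomic number: 97 = 46 + 51 + 0 = 97. ✓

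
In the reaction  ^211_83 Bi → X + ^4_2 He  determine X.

Conserve mass number: 211 = A + 4, so A = 207.
Conserve atomic number: 83 = Z + 2, so Z = 81.
Z = 81 is thallium, so the species is ^207_81 Tl.

Tl-207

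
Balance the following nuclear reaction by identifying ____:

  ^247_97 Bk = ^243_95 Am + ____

alpha particle

Conserve mass number: 247 = 243 + A, so A = 4.
Conserve atomic number: 97 = 95 + Z, so Z = 2.
A = 4 and Z = 2 is ^4_2 He — an alpha particle.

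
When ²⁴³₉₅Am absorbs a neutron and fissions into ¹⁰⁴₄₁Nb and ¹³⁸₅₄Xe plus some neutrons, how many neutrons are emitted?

Conserve mass number: 244 = 104 + 138 + k, so k = 244 − 242 = 2.
Check atomic number: 95 = 41 + 54 + 0 = 95. ✓

2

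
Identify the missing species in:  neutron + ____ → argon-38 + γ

Conserve mass number: 1 + A = 38 + 0, so A = 37.
Conserve atomic number: 0 + Z = 18 + 0, so Z = 18.
Z = 18 is argon, so the species is argon-37.

Ar-37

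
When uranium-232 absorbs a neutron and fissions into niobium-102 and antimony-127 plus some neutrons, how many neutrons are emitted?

4

Conserve mass number: 233 = 102 + 127 + k, so k = 233 − 229 = 4.
Check atomic number: 92 = 41 + 51 + 0 = 92. ✓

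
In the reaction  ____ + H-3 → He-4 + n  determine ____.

Conserve mass number: A + 3 = 4 + 1, so A = 2.
Conserve atomic number: Z + 1 = 2 + 0, so Z = 1.
A = 2 and Z = 1 is H-2 — a deuteron.

deuteron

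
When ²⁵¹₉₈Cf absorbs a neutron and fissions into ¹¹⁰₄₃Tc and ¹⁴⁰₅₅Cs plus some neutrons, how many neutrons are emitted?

2

Conserve mass number: 252 = 110 + 140 + k, so k = 252 − 250 = 2.
Check atomic number: 98 = 43 + 55 + 0 = 98. ✓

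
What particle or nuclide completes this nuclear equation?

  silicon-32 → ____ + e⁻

Conserve mass number: 32 = A + 0, so A = 32.
Conserve atomic number: 14 = Z − 1, so Z = 15.
Z = 15 is phosphorus, so the species is phosphorus-32.

P-32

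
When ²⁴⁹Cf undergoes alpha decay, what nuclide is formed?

Cm-245

Alpha decay: mass number changes by -4, atomic number by -2.
A: 249 − 4 = 245; Z: 98 − 2 = 96.
Z = 96 is curium, so the daughter is ²⁴⁵Cm.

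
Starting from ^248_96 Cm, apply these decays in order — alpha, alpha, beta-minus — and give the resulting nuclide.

Start: (A, Z) = (248, 96).
After α: (244, 94).
After α: (240, 92).
After β⁻: (240, 93).
Z = 93 is neptunium.

Np-240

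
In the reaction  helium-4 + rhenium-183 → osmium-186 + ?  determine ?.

Conserve mass number: 4 + 183 = 186 + A, so A = 1.
Conserve atomic number: 2 + 75 = 76 + Z, so Z = 1.
A = 1 and Z = 1 is hydrogen-1 — a proton.

proton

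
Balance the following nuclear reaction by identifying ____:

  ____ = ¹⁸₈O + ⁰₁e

Conserve mass number: A = 18 + 0, so A = 18.
Conserve atomic number: Z = 8 + 1, so Z = 9.
Z = 9 is fluorine, so the species is ¹⁸₉F.

F-18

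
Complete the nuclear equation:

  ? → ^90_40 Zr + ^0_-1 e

Conserve mass number: A = 90 + 0, so A = 90.
Conserve atomic number: Z = 40 − 1, so Z = 39.
Z = 39 is yttrium, so the species is ^90_39 Y.

Y-90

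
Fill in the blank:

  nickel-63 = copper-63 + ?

beta-minus particle

Conserve mass number: 63 = 63 + A, so A = 0.
Conserve atomic number: 28 = 29 + Z, so Z = -1.
A = 0 and Z = -1 is e⁻ — a beta-minus particle.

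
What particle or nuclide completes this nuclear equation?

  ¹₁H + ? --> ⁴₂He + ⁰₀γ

Conserve mass number: 1 + A = 4 + 0, so A = 3.
Conserve atomic number: 1 + Z = 2 + 0, so Z = 1.
A = 3 and Z = 1 is ³₁H — a triton.

triton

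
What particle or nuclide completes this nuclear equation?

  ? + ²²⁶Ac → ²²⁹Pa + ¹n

Conserve mass number: A + 226 = 229 + 1, so A = 4.
Conserve atomic number: Z + 89 = 91 + 0, so Z = 2.
A = 4 and Z = 2 is ⁴He — an alpha particle.

alpha particle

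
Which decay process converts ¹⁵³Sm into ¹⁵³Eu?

beta-minus decay

ΔA = 153 − 153 = 0; ΔZ = 63 − 62 = +1.
A is unchanged and Z rises by 1 — a neutron has become a proton (β⁻ decay).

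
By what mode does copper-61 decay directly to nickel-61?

beta-plus decay or electron capture

ΔA = 61 − 61 = 0; ΔZ = 28 − 29 = -1.
A is unchanged and Z drops by 1 — a proton has become a neutron (β⁺ emission or electron capture).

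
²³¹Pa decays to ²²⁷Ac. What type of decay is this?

ΔA = 227 − 231 = -4; ΔZ = 89 − 91 = -2.
A drops by 4 and Z drops by 2 — the signature of alpha emission.

alpha decay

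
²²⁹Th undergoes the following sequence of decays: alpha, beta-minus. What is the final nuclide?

Start: (A, Z) = (229, 90).
After α: (225, 88).
After β⁻: (225, 89).
Z = 89 is actinium.

Ac-225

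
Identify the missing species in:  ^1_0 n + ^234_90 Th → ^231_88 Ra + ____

Conserve mass number: 1 + 234 = 231 + A, so A = 4.
Conserve atomic number: 0 + 90 = 88 + Z, so Z = 2.
A = 4 and Z = 2 is ^4_2 He — an alpha particle.

alpha particle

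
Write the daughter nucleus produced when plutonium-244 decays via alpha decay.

U-240

Alpha decay: mass number changes by -4, atomic number by -2.
A: 244 − 4 = 240; Z: 94 − 2 = 92.
Z = 92 is uranium, so the daughter is uranium-240.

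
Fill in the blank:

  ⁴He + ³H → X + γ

Li-7

Conserve mass number: 4 + 3 = A + 0, so A = 7.
Conserve atomic number: 2 + 1 = Z + 0, so Z = 3.
Z = 3 is lithium, so the species is ⁷Li.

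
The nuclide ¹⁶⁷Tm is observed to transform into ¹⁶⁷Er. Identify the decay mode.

beta-plus decay or electron capture

ΔA = 167 − 167 = 0; ΔZ = 68 − 69 = -1.
A is unchanged and Z drops by 1 — a proton has become a neutron (β⁺ emission or electron capture).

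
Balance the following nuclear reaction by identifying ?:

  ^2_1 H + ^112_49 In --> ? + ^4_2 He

Conserve mass number: 2 + 112 = A + 4, so A = 110.
Conserve atomic number: 1 + 49 = Z + 2, so Z = 48.
Z = 48 is cadmium, so the species is ^110_48 Cd.

Cd-110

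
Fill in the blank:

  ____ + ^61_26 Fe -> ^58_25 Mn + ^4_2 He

proton

Conserve mass number: A + 61 = 58 + 4, so A = 1.
Conserve atomic number: Z + 26 = 25 + 2, so Z = 1.
A = 1 and Z = 1 is ^1_1 H — a proton.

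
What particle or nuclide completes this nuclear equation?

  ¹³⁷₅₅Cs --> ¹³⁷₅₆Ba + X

Conserve mass number: 137 = 137 + A, so A = 0.
Conserve atomic number: 55 = 56 + Z, so Z = -1.
A = 0 and Z = -1 is ⁰₋₁e — a beta-minus particle.

beta-minus particle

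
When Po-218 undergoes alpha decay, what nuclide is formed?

Alpha decay: mass number changes by -4, atomic number by -2.
A: 218 − 4 = 214; Z: 84 − 2 = 82.
Z = 82 is lead, so the daughter is Pb-214.

Pb-214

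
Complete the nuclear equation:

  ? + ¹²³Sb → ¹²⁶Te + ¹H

alpha particle

Conserve mass number: A + 123 = 126 + 1, so A = 4.
Conserve atomic number: Z + 51 = 52 + 1, so Z = 2.
A = 4 and Z = 2 is ⁴He — an alpha particle.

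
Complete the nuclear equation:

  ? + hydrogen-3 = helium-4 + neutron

Conserve mass number: A + 3 = 4 + 1, so A = 2.
Conserve atomic number: Z + 1 = 2 + 0, so Z = 1.
A = 2 and Z = 1 is hydrogen-2 — a deuteron.

deuteron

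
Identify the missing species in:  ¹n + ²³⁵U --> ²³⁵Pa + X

proton

Conserve mass number: 1 + 235 = 235 + A, so A = 1.
Conserve atomic number: 0 + 92 = 91 + Z, so Z = 1.
A = 1 and Z = 1 is ¹H — a proton.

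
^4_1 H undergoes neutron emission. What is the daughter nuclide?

H-3

Neutron emission: mass number changes by -1, atomic number by +0.
A: 4 − 1 = 3; Z: 1 = 1.
Z = 1 is hydrogen, so the daughter is ^3_1 H.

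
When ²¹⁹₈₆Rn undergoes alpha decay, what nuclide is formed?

Po-215

Alpha decay: mass number changes by -4, atomic number by -2.
A: 219 − 4 = 215; Z: 86 − 2 = 84.
Z = 84 is polonium, so the daughter is ²¹⁵₈₄Po.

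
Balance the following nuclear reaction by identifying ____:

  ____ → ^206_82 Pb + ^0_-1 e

Conserve mass number: A = 206 + 0, so A = 206.
Conserve atomic number: Z = 82 − 1, so Z = 81.
Z = 81 is thallium, so the species is ^206_81 Tl.

Tl-206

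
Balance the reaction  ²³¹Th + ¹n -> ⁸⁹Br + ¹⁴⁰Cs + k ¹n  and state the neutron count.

3

Conserve mass number: 232 = 89 + 140 + k, so k = 232 − 229 = 3.
Check atomic number: 90 = 35 + 55 + 0 = 90. ✓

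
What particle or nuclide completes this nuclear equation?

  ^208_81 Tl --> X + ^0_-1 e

Pb-208

Conserve mass number: 208 = A + 0, so A = 208.
Conserve atomic number: 81 = Z − 1, so Z = 82.
Z = 82 is lead, so the species is ^208_82 Pb.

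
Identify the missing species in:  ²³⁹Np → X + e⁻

Pu-239

Conserve mass number: 239 = A + 0, so A = 239.
Conserve atomic number: 93 = Z − 1, so Z = 94.
Z = 94 is plutonium, so the species is ²³⁹Pu.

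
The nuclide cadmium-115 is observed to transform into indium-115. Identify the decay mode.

beta-minus decay

ΔA = 115 − 115 = 0; ΔZ = 49 − 48 = +1.
A is unchanged and Z rises by 1 — a neutron has become a proton (β⁻ decay).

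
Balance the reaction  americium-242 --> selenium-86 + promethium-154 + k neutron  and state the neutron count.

Conserve mass number: 242 = 86 + 154 + k, so k = 242 − 240 = 2.
Check atomic number: 95 = 34 + 61 + 0 = 95. ✓

2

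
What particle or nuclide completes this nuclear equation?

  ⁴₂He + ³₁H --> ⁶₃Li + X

neutron

Conserve mass number: 4 + 3 = 6 + A, so A = 1.
Conserve atomic number: 2 + 1 = 3 + Z, so Z = 0.
A = 1 and Z = 0 is ¹₀n — a neutron.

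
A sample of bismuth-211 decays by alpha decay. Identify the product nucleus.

Tl-207

Alpha decay: mass number changes by -4, atomic number by -2.
A: 211 − 4 = 207; Z: 83 − 2 = 81.
Z = 81 is thallium, so the daughter is thallium-207.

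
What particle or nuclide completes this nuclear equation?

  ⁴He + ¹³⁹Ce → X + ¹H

Conserve mass number: 4 + 139 = A + 1, so A = 142.
Conserve atomic number: 2 + 58 = Z + 1, so Z = 59.
Z = 59 is praseodymium, so the species is ¹⁴²Pr.

Pr-142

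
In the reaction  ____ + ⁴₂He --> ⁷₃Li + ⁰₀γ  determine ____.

triton

Conserve mass number: A + 4 = 7 + 0, so A = 3.
Conserve atomic number: Z + 2 = 3 + 0, so Z = 1.
A = 3 and Z = 1 is ³₁H — a triton.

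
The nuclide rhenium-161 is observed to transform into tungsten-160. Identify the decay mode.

proton emission

ΔA = 160 − 161 = -1; ΔZ = 74 − 75 = -1.
A drops by 1 and Z drops by 1 — a proton was emitted.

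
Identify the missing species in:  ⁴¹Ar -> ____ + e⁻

K-41

Conserve mass number: 41 = A + 0, so A = 41.
Conserve atomic number: 18 = Z − 1, so Z = 19.
Z = 19 is potassium, so the species is ⁴¹K.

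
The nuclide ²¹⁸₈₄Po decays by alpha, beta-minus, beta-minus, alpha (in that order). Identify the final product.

Pb-210

Start: (A, Z) = (218, 84).
After α: (214, 82).
After β⁻: (214, 83).
After β⁻: (214, 84).
After α: (210, 82).
Z = 82 is lead.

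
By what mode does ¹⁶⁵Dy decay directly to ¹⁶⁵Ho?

beta-minus decay

ΔA = 165 − 165 = 0; ΔZ = 67 − 66 = +1.
A is unchanged and Z rises by 1 — a neutron has become a proton (β⁻ decay).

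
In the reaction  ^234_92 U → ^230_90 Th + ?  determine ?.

Conserve mass number: 234 = 230 + A, so A = 4.
Conserve atomic number: 92 = 90 + Z, so Z = 2.
A = 4 and Z = 2 is ^4_2 He — an alpha particle.

alpha particle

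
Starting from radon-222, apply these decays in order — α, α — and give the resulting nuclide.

Pb-214

Start: (A, Z) = (222, 86).
After α: (218, 84).
After α: (214, 82).
Z = 82 is lead.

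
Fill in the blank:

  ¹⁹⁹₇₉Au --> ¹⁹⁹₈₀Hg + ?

beta-minus particle

Conserve mass number: 199 = 199 + A, so A = 0.
Conserve atomic number: 79 = 80 + Z, so Z = -1.
A = 0 and Z = -1 is ⁰₋₁e — a beta-minus particle.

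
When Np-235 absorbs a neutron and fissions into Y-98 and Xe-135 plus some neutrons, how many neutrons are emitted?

Conserve mass number: 236 = 98 + 135 + k, so k = 236 − 233 = 3.
Check atomic number: 93 = 39 + 54 + 0 = 93. ✓

3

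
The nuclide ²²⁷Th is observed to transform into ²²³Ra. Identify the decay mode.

ΔA = 223 − 227 = -4; ΔZ = 88 − 90 = -2.
A drops by 4 and Z drops by 2 — the signature of alpha emission.

alpha decay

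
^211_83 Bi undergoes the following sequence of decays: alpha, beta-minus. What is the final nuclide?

Pb-207

Start: (A, Z) = (211, 83).
After α: (207, 81).
After β⁻: (207, 82).
Z = 82 is lead.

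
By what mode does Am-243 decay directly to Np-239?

ΔA = 239 − 243 = -4; ΔZ = 93 − 95 = -2.
A drops by 4 and Z drops by 2 — the signature of alpha emission.

alpha decay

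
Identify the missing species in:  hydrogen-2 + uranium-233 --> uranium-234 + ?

proton

Conserve mass number: 2 + 233 = 234 + A, so A = 1.
Conserve atomic number: 1 + 92 = 92 + Z, so Z = 1.
A = 1 and Z = 1 is hydrogen-1 — a proton.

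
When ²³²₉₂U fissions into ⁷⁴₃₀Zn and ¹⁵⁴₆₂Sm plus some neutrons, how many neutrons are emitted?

Conserve mass number: 232 = 74 + 154 + k, so k = 232 − 228 = 4.
Check atomic number: 92 = 30 + 62 + 0 = 92. ✓

4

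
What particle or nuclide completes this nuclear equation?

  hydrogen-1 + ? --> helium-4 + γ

Conserve mass number: 1 + A = 4 + 0, so A = 3.
Conserve atomic number: 1 + Z = 2 + 0, so Z = 1.
A = 3 and Z = 1 is hydrogen-3 — a triton.

triton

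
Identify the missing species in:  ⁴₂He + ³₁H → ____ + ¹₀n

Conserve mass number: 4 + 3 = A + 1, so A = 6.
Conserve atomic number: 2 + 1 = Z + 0, so Z = 3.
Z = 3 is lithium, so the species is ⁶₃Li.

Li-6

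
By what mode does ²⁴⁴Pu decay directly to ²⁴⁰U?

ΔA = 240 − 244 = -4; ΔZ = 92 − 94 = -2.
A drops by 4 and Z drops by 2 — the signature of alpha emission.

alpha decay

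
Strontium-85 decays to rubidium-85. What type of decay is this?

ΔA = 85 − 85 = 0; ΔZ = 37 − 38 = -1.
A is unchanged and Z drops by 1 — a proton has become a neutron (β⁺ emission or electron capture).

beta-plus decay or electron capture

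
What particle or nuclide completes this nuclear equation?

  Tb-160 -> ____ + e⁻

Conserve mass number: 160 = A + 0, so A = 160.
Conserve atomic number: 65 = Z − 1, so Z = 66.
Z = 66 is dysprosium, so the species is Dy-160.

Dy-160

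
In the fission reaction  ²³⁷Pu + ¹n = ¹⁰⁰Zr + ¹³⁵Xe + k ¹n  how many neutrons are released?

3

Conserve mass number: 238 = 100 + 135 + k, so k = 238 − 235 = 3.
Check atomic number: 94 = 40 + 54 + 0 = 94. ✓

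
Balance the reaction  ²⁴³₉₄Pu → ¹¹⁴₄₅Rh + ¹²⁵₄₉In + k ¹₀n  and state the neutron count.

Conserve mass number: 243 = 114 + 125 + k, so k = 243 − 239 = 4.
Check atomic number: 94 = 45 + 49 + 0 = 94. ✓

4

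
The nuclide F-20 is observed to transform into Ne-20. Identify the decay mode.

ΔA = 20 − 20 = 0; ΔZ = 10 − 9 = +1.
A is unchanged and Z rises by 1 — a neutron has become a proton (β⁻ decay).

beta-minus decay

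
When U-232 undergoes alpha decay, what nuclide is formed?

Alpha decay: mass number changes by -4, atomic number by -2.
A: 232 − 4 = 228; Z: 92 − 2 = 90.
Z = 90 is thorium, so the daughter is Th-228.

Th-228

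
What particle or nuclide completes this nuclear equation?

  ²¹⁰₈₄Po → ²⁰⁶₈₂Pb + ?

alpha particle

Conserve mass number: 210 = 206 + A, so A = 4.
Conserve atomic number: 84 = 82 + Z, so Z = 2.
A = 4 and Z = 2 is ⁴₂He — an alpha particle.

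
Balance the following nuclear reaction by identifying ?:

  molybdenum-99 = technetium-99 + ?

Conserve mass number: 99 = 99 + A, so A = 0.
Conserve atomic number: 42 = 43 + Z, so Z = -1.
A = 0 and Z = -1 is e⁻ — a beta-minus particle.

beta-minus particle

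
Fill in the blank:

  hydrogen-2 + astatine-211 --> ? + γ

Rn-213

Conserve mass number: 2 + 211 = A + 0, so A = 213.
Conserve atomic number: 1 + 85 = Z + 0, so Z = 86.
Z = 86 is radon, so the species is radon-213.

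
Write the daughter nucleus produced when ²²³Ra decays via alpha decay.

Rn-219

Alpha decay: mass number changes by -4, atomic number by -2.
A: 223 − 4 = 219; Z: 88 − 2 = 86.
Z = 86 is radon, so the daughter is ²¹⁹Rn.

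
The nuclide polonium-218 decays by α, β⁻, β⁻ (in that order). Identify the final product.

Po-214

Start: (A, Z) = (218, 84).
After α: (214, 82).
After β⁻: (214, 83).
After β⁻: (214, 84).
Z = 84 is polonium.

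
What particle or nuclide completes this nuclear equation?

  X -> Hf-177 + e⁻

Lu-177

Conserve mass number: A = 177 + 0, so A = 177.
Conserve atomic number: Z = 72 − 1, so Z = 71.
Z = 71 is lutetium, so the species is Lu-177.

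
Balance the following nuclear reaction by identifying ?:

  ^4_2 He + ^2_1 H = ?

Conserve mass number: 4 + 2 = A, so A = 6.
Conserve atomic number: 2 + 1 = Z, so Z = 3.
Z = 3 is lithium, so the species is ^6_3 Li.

Li-6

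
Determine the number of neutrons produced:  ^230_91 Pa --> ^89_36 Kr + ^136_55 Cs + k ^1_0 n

5

Conserve mass number: 230 = 89 + 136 + k, so k = 230 − 225 = 5.
Check atomic number: 91 = 36 + 55 + 0 = 91. ✓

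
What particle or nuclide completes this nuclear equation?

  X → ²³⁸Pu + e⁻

Np-238

Conserve mass number: A = 238 + 0, so A = 238.
Conserve atomic number: Z = 94 − 1, so Z = 93.
Z = 93 is neptunium, so the species is ²³⁸Np.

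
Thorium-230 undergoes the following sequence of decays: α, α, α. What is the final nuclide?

Start: (A, Z) = (230, 90).
After α: (226, 88).
After α: (222, 86).
After α: (218, 84).
Z = 84 is polonium.

Po-218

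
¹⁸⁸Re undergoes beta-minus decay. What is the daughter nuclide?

Os-188

Beta-minus decay: mass number changes by +0, atomic number by +1.
A: 188 = 188; Z: 75 + 1 = 76.
Z = 76 is osmium, so the daughter is ¹⁸⁸Os.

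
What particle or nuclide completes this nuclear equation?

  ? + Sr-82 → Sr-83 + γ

neutron

Conserve mass number: A + 82 = 83 + 0, so A = 1.
Conserve atomic number: Z + 38 = 38 + 0, so Z = 0.
A = 1 and Z = 0 is n — a neutron.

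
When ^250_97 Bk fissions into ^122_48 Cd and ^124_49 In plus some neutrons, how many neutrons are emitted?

Conserve mass number: 250 = 122 + 124 + k, so k = 250 − 246 = 4.
Check atomic number: 97 = 48 + 49 + 0 = 97. ✓

4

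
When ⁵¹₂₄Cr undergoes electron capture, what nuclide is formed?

Electron capture: mass number changes by +0, atomic number by -1.
A: 51 = 51; Z: 24 − 1 = 23.
Z = 23 is vanadium, so the daughter is ⁵¹₂₃V.

V-51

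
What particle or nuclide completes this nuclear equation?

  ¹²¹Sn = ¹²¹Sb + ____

Conserve mass number: 121 = 121 + A, so A = 0.
Conserve atomic number: 50 = 51 + Z, so Z = -1.
A = 0 and Z = -1 is e⁻ — a beta-minus particle.

beta-minus particle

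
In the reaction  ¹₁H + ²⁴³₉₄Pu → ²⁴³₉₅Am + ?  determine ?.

neutron

Conserve mass number: 1 + 243 = 243 + A, so A = 1.
Conserve atomic number: 1 + 94 = 95 + Z, so Z = 0.
A = 1 and Z = 0 is ¹₀n — a neutron.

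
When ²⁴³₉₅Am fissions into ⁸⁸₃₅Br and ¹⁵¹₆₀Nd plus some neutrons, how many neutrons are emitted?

Conserve mass number: 243 = 88 + 151 + k, so k = 243 − 239 = 4.
Check atomic number: 95 = 35 + 60 + 0 = 95. ✓

4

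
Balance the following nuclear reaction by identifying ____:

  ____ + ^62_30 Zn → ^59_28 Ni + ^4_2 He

Conserve mass number: A + 62 = 59 + 4, so A = 1.
Conserve atomic number: Z + 30 = 28 + 2, so Z = 0.
A = 1 and Z = 0 is ^1_0 n — a neutron.

neutron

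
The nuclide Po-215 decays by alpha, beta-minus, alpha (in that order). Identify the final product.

Tl-207

Start: (A, Z) = (215, 84).
After α: (211, 82).
After β⁻: (211, 83).
After α: (207, 81).
Z = 81 is thallium.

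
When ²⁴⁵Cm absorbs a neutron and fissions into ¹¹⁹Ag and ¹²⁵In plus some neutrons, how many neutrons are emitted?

Conserve mass number: 246 = 119 + 125 + k, so k = 246 − 244 = 2.
Check atomic number: 96 = 47 + 49 + 0 = 96. ✓

2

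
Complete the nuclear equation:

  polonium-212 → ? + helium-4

Conserve mass number: 212 = A + 4, so A = 208.
Conserve atomic number: 84 = Z + 2, so Z = 82.
Z = 82 is lead, so the species is lead-208.

Pb-208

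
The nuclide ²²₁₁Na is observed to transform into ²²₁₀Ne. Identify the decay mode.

beta-plus decay or electron capture

ΔA = 22 − 22 = 0; ΔZ = 10 − 11 = -1.
A is unchanged and Z drops by 1 — a proton has become a neutron (β⁺ emission or electron capture).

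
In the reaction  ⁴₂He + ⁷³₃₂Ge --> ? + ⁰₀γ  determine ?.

Conserve mass number: 4 + 73 = A + 0, so A = 77.
Conserve atomic number: 2 + 32 = Z + 0, so Z = 34.
Z = 34 is selenium, so the species is ⁷⁷₃₄Se.

Se-77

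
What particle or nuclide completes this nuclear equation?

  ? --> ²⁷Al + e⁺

Si-27

Conserve mass number: A = 27 + 0, so A = 27.
Conserve atomic number: Z = 13 + 1, so Z = 14.
Z = 14 is silicon, so the species is ²⁷Si.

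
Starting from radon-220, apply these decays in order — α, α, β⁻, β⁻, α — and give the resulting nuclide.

Start: (A, Z) = (220, 86).
After α: (216, 84).
After α: (212, 82).
After β⁻: (212, 83).
After β⁻: (212, 84).
After α: (208, 82).
Z = 82 is lead.

Pb-208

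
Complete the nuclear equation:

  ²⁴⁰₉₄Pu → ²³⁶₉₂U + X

Conserve mass number: 240 = 236 + A, so A = 4.
Conserve atomic number: 94 = 92 + Z, so Z = 2.
A = 4 and Z = 2 is ⁴₂He — an alpha particle.

alpha particle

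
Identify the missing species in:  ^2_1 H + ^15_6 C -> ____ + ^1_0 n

N-16

Conserve mass number: 2 + 15 = A + 1, so A = 16.
Conserve atomic number: 1 + 6 = Z + 0, so Z = 7.
Z = 7 is nitrogen, so the species is ^16_7 N.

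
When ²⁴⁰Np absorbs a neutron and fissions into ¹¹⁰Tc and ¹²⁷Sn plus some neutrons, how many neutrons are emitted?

Conserve mass number: 241 = 110 + 127 + k, so k = 241 − 237 = 4.
Check atomic number: 93 = 43 + 50 + 0 = 93. ✓

4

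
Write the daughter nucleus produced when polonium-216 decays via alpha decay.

Alpha decay: mass number changes by -4, atomic number by -2.
A: 216 − 4 = 212; Z: 84 − 2 = 82.
Z = 82 is lead, so the daughter is lead-212.

Pb-212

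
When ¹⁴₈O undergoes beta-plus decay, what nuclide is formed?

N-14

Beta-plus decay: mass number changes by +0, atomic number by -1.
A: 14 = 14; Z: 8 − 1 = 7.
Z = 7 is nitrogen, so the daughter is ¹⁴₇N.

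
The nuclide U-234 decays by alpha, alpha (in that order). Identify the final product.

Ra-226

Start: (A, Z) = (234, 92).
After α: (230, 90).
After α: (226, 88).
Z = 88 is radium.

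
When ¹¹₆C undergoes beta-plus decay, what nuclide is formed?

Beta-plus decay: mass number changes by +0, atomic number by -1.
A: 11 = 11; Z: 6 − 1 = 5.
Z = 5 is boron, so the daughter is ¹¹₅B.

B-11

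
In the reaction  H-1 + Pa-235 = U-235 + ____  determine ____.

Conserve mass number: 1 + 235 = 235 + A, so A = 1.
Conserve atomic number: 1 + 91 = 92 + Z, so Z = 0.
A = 1 and Z = 0 is n — a neutron.

neutron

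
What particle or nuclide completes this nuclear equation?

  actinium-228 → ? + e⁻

Conserve mass number: 228 = A + 0, so A = 228.
Conserve atomic number: 89 = Z − 1, so Z = 90.
Z = 90 is thorium, so the species is thorium-228.

Th-228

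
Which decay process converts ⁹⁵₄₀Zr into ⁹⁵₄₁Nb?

beta-minus decay

ΔA = 95 − 95 = 0; ΔZ = 41 − 40 = +1.
A is unchanged and Z rises by 1 — a neutron has become a proton (β⁻ decay).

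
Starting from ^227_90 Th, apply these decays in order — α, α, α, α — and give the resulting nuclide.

Start: (A, Z) = (227, 90).
After α: (223, 88).
After α: (219, 86).
After α: (215, 84).
After α: (211, 82).
Z = 82 is lead.

Pb-211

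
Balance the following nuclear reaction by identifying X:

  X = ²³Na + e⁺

Mg-23

Conserve mass number: A = 23 + 0, so A = 23.
Conserve atomic number: Z = 11 + 1, so Z = 12.
Z = 12 is magnesium, so the species is ²³Mg.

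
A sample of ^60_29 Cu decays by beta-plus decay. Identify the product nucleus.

Beta-plus decay: mass number changes by +0, atomic number by -1.
A: 60 = 60; Z: 29 − 1 = 28.
Z = 28 is nickel, so the daughter is ^60_28 Ni.

Ni-60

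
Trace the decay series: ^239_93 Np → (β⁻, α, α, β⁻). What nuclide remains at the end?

Pa-231

Start: (A, Z) = (239, 93).
After β⁻: (239, 94).
After α: (235, 92).
After α: (231, 90).
After β⁻: (231, 91).
Z = 91 is protactinium.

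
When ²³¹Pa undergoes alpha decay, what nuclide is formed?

Alpha decay: mass number changes by -4, atomic number by -2.
A: 231 − 4 = 227; Z: 91 − 2 = 89.
Z = 89 is actinium, so the daughter is ²²⁷Ac.

Ac-227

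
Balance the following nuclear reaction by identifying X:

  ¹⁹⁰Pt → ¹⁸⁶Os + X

alpha particle

Conserve mass number: 190 = 186 + A, so A = 4.
Conserve atomic number: 78 = 76 + Z, so Z = 2.
A = 4 and Z = 2 is ⁴He — an alpha particle.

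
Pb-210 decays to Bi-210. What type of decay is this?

ΔA = 210 − 210 = 0; ΔZ = 83 − 82 = +1.
A is unchanged and Z rises by 1 — a neutron has become a proton (β⁻ decay).

beta-minus decay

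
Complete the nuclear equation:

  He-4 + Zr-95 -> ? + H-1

Nb-98

Conserve mass number: 4 + 95 = A + 1, so A = 98.
Conserve atomic number: 2 + 40 = Z + 1, so Z = 41.
Z = 41 is niobium, so the species is Nb-98.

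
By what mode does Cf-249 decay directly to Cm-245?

alpha decay

ΔA = 245 − 249 = -4; ΔZ = 96 − 98 = -2.
A drops by 4 and Z drops by 2 — the signature of alpha emission.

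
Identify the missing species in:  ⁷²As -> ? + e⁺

Conserve mass number: 72 = A + 0, so A = 72.
Conserve atomic number: 33 = Z + 1, so Z = 32.
Z = 32 is germanium, so the species is ⁷²Ge.

Ge-72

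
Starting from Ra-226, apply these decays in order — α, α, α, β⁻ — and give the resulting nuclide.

Bi-214

Start: (A, Z) = (226, 88).
After α: (222, 86).
After α: (218, 84).
After α: (214, 82).
After β⁻: (214, 83).
Z = 83 is bismuth.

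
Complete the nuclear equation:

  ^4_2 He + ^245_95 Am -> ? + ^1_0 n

Bk-248

Conserve mass number: 4 + 245 = A + 1, so A = 248.
Conserve atomic number: 2 + 95 = Z + 0, so Z = 97.
Z = 97 is berkelium, so the species is ^248_97 Bk.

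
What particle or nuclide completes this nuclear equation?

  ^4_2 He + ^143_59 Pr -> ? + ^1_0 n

Pm-146

Conserve mass number: 4 + 143 = A + 1, so A = 146.
Conserve atomic number: 2 + 59 = Z + 0, so Z = 61.
Z = 61 is promethium, so the species is ^146_61 Pm.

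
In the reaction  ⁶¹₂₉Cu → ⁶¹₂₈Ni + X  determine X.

Conserve mass number: 61 = 61 + A, so A = 0.
Conserve atomic number: 29 = 28 + Z, so Z = 1.
A = 0 and Z = 1 is ⁰₁e — a positron.

positron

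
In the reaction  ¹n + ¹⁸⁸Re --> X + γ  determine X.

Re-189

Conserve mass number: 1 + 188 = A + 0, so A = 189.
Conserve atomic number: 0 + 75 = Z + 0, so Z = 75.
Z = 75 is rhenium, so the species is ¹⁸⁹Re.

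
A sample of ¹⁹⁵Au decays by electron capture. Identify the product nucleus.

Pt-195

Electron capture: mass number changes by +0, atomic number by -1.
A: 195 = 195; Z: 79 − 1 = 78.
Z = 78 is platinum, so the daughter is ¹⁹⁵Pt.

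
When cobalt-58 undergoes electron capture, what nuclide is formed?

Fe-58

Electron capture: mass number changes by +0, atomic number by -1.
A: 58 = 58; Z: 27 − 1 = 26.
Z = 26 is iron, so the daughter is iron-58.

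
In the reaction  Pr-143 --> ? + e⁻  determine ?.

Nd-143

Conserve mass number: 143 = A + 0, so A = 143.
Conserve atomic number: 59 = Z − 1, so Z = 60.
Z = 60 is neodymium, so the species is Nd-143.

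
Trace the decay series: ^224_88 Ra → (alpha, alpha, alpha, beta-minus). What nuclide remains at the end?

Bi-212

Start: (A, Z) = (224, 88).
After α: (220, 86).
After α: (216, 84).
After α: (212, 82).
After β⁻: (212, 83).
Z = 83 is bismuth.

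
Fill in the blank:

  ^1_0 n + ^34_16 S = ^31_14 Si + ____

alpha particle

Conserve mass number: 1 + 34 = 31 + A, so A = 4.
Conserve atomic number: 0 + 16 = 14 + Z, so Z = 2.
A = 4 and Z = 2 is ^4_2 He — an alpha particle.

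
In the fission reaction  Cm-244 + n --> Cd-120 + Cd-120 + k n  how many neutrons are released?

Conserve mass number: 245 = 120 + 120 + k, so k = 245 − 240 = 5.
Check atomic number: 96 = 48 + 48 + 0 = 96. ✓

5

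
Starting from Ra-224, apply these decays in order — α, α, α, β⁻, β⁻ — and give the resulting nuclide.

Start: (A, Z) = (224, 88).
After α: (220, 86).
After α: (216, 84).
After α: (212, 82).
After β⁻: (212, 83).
After β⁻: (212, 84).
Z = 84 is polonium.

Po-212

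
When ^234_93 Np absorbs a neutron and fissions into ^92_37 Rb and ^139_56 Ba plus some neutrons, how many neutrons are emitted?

4

Conserve mass number: 235 = 92 + 139 + k, so k = 235 − 231 = 4.
Check atomic number: 93 = 37 + 56 + 0 = 93. ✓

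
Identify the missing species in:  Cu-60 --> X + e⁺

Ni-60

Conserve mass number: 60 = A + 0, so A = 60.
Conserve atomic number: 29 = Z + 1, so Z = 28.
Z = 28 is nickel, so the species is Ni-60.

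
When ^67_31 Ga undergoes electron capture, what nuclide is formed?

Electron capture: mass number changes by +0, atomic number by -1.
A: 67 = 67; Z: 31 − 1 = 30.
Z = 30 is zinc, so the daughter is ^67_30 Zn.

Zn-67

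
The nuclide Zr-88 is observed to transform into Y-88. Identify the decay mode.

beta-plus decay or electron capture

ΔA = 88 − 88 = 0; ΔZ = 39 − 40 = -1.
A is unchanged and Z drops by 1 — a proton has become a neutron (β⁺ emission or electron capture).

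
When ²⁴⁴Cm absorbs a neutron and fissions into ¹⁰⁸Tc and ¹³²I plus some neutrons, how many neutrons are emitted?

5

Conserve mass number: 245 = 108 + 132 + k, so k = 245 − 240 = 5.
Check atomic number: 96 = 43 + 53 + 0 = 96. ✓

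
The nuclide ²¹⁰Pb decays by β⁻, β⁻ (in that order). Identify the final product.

Start: (A, Z) = (210, 82).
After β⁻: (210, 83).
After β⁻: (210, 84).
Z = 84 is polonium.

Po-210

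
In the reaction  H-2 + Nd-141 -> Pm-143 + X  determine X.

Conserve mass number: 2 + 141 = 143 + A, so A = 0.
Conserve atomic number: 1 + 60 = 61 + Z, so Z = 0.
A = 0 and Z = 0 is γ — a gamma ray.

gamma ray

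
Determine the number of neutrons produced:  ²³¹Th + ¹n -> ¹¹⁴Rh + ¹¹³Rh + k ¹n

Conserve mass number: 232 = 114 + 113 + k, so k = 232 − 227 = 5.
Check atomic number: 90 = 45 + 45 + 0 = 90. ✓

5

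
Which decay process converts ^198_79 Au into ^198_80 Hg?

beta-minus decay

ΔA = 198 − 198 = 0; ΔZ = 80 − 79 = +1.
A is unchanged and Z rises by 1 — a neutron has become a proton (β⁻ decay).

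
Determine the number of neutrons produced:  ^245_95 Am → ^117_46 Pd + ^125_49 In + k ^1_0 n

3

Conserve mass number: 245 = 117 + 125 + k, so k = 245 − 242 = 3.
Check atomic number: 95 = 46 + 49 + 0 = 95. ✓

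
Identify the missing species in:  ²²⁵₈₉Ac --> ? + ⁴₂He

Conserve mass number: 225 = A + 4, so A = 221.
Conserve atomic number: 89 = Z + 2, so Z = 87.
Z = 87 is francium, so the species is ²²¹₈₇Fr.

Fr-221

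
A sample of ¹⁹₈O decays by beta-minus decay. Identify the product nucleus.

F-19

Beta-minus decay: mass number changes by +0, atomic number by +1.
A: 19 = 19; Z: 8 + 1 = 9.
Z = 9 is fluorine, so the daughter is ¹⁹₉F.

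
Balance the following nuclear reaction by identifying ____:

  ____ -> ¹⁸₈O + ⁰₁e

Conserve mass number: A = 18 + 0, so A = 18.
Conserve atomic number: Z = 8 + 1, so Z = 9.
Z = 9 is fluorine, so the species is ¹⁸₉F.

F-18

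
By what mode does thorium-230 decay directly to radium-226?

alpha decay

ΔA = 226 − 230 = -4; ΔZ = 88 − 90 = -2.
A drops by 4 and Z drops by 2 — the signature of alpha emission.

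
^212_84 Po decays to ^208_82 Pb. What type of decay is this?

alpha decay

ΔA = 208 − 212 = -4; ΔZ = 82 − 84 = -2.
A drops by 4 and Z drops by 2 — the signature of alpha emission.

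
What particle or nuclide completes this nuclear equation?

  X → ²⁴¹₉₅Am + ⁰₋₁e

Pu-241

Conserve mass number: A = 241 + 0, so A = 241.
Conserve atomic number: Z = 95 − 1, so Z = 94.
Z = 94 is plutonium, so the species is ²⁴¹₉₄Pu.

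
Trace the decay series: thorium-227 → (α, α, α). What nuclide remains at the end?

Po-215

Start: (A, Z) = (227, 90).
After α: (223, 88).
After α: (219, 86).
After α: (215, 84).
Z = 84 is polonium.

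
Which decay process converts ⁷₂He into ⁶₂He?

neutron emission

ΔA = 6 − 7 = -1; ΔZ = 2 − 2 = +0.
A drops by 1 with Z unchanged — a neutron was emitted.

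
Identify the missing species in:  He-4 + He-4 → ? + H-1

Li-7

Conserve mass number: 4 + 4 = A + 1, so A = 7.
Conserve atomic number: 2 + 2 = Z + 1, so Z = 3.
Z = 3 is lithium, so the species is Li-7.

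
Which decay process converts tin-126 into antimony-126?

beta-minus decay

ΔA = 126 − 126 = 0; ΔZ = 51 − 50 = +1.
A is unchanged and Z rises by 1 — a neutron has become a proton (β⁻ decay).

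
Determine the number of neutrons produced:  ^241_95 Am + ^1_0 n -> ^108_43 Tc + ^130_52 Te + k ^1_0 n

Conserve mass number: 242 = 108 + 130 + k, so k = 242 − 238 = 4.
Check atomic number: 95 = 43 + 52 + 0 = 95. ✓

4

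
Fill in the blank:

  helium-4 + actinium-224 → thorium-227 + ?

Conserve mass number: 4 + 224 = 227 + A, so A = 1.
Conserve atomic number: 2 + 89 = 90 + Z, so Z = 1.
A = 1 and Z = 1 is hydrogen-1 — a proton.

proton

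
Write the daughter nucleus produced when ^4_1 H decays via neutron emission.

H-3

Neutron emission: mass number changes by -1, atomic number by +0.
A: 4 − 1 = 3; Z: 1 = 1.
Z = 1 is hydrogen, so the daughter is ^3_1 H.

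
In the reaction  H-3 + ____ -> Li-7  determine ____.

Conserve mass number: 3 + A = 7, so A = 4.
Conserve atomic number: 1 + Z = 3, so Z = 2.
A = 4 and Z = 2 is He-4 — an alpha particle.

alpha particle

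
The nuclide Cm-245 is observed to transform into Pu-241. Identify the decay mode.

ΔA = 241 − 245 = -4; ΔZ = 94 − 96 = -2.
A drops by 4 and Z drops by 2 — the signature of alpha emission.

alpha decay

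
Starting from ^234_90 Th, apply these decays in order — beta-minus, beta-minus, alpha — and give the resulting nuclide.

Th-230

Start: (A, Z) = (234, 90).
After β⁻: (234, 91).
After β⁻: (234, 92).
After α: (230, 90).
Z = 90 is thorium.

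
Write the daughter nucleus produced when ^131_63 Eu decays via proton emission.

Proton emission: mass number changes by -1, atomic number by -1.
A: 131 − 1 = 130; Z: 63 − 1 = 62.
Z = 62 is samarium, so the daughter is ^130_62 Sm.

Sm-130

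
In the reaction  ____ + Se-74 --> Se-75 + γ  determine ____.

Conserve mass number: A + 74 = 75 + 0, so A = 1.
Conserve atomic number: Z + 34 = 34 + 0, so Z = 0.
A = 1 and Z = 0 is n — a neutron.

neutron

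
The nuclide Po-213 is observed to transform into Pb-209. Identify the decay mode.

alpha decay

ΔA = 209 − 213 = -4; ΔZ = 82 − 84 = -2.
A drops by 4 and Z drops by 2 — the signature of alpha emission.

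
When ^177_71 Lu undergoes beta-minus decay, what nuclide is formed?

Beta-minus decay: mass number changes by +0, atomic number by +1.
A: 177 = 177; Z: 71 + 1 = 72.
Z = 72 is hafnium, so the daughter is ^177_72 Hf.

Hf-177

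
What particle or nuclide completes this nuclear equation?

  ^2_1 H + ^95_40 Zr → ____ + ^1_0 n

Nb-96

Conserve mass number: 2 + 95 = A + 1, so A = 96.
Conserve atomic number: 1 + 40 = Z + 0, so Z = 41.
Z = 41 is niobium, so the species is ^96_41 Nb.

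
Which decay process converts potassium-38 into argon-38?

ΔA = 38 − 38 = 0; ΔZ = 18 − 19 = -1.
A is unchanged and Z drops by 1 — a proton has become a neutron (β⁺ emission or electron capture).

beta-plus decay or electron capture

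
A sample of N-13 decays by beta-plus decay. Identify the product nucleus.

Beta-plus decay: mass number changes by +0, atomic number by -1.
A: 13 = 13; Z: 7 − 1 = 6.
Z = 6 is carbon, so the daughter is C-13.

C-13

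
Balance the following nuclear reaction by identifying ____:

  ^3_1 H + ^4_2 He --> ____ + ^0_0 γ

Li-7

Conserve mass number: 3 + 4 = A + 0, so A = 7.
Conserve atomic number: 1 + 2 = Z + 0, so Z = 3.
Z = 3 is lithium, so the species is ^7_3 Li.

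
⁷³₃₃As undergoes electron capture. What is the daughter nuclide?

Electron capture: mass number changes by +0, atomic number by -1.
A: 73 = 73; Z: 33 − 1 = 32.
Z = 32 is germanium, so the daughter is ⁷³₃₂Ge.

Ge-73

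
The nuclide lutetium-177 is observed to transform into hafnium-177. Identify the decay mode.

beta-minus decay

ΔA = 177 − 177 = 0; ΔZ = 72 − 71 = +1.
A is unchanged and Z rises by 1 — a neutron has become a proton (β⁻ decay).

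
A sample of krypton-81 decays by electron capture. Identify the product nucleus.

Electron capture: mass number changes by +0, atomic number by -1.
A: 81 = 81; Z: 36 − 1 = 35.
Z = 35 is bromine, so the daughter is bromine-81.

Br-81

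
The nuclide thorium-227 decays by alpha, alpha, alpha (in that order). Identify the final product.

Start: (A, Z) = (227, 90).
After α: (223, 88).
After α: (219, 86).
After α: (215, 84).
Z = 84 is polonium.

Po-215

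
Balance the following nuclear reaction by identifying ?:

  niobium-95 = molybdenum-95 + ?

beta-minus particle

Conserve mass number: 95 = 95 + A, so A = 0.
Conserve atomic number: 41 = 42 + Z, so Z = -1.
A = 0 and Z = -1 is e⁻ — a beta-minus particle.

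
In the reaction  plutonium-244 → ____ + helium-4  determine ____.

U-240

Conserve mass number: 244 = A + 4, so A = 240.
Conserve atomic number: 94 = Z + 2, so Z = 92.
Z = 92 is uranium, so the species is uranium-240.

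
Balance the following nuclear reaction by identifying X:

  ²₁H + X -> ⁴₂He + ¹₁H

Conserve mass number: 2 + A = 4 + 1, so A = 3.
Conserve atomic number: 1 + Z = 2 + 1, so Z = 2.
Z = 2 is helium, so the species is ³₂He.

He-3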